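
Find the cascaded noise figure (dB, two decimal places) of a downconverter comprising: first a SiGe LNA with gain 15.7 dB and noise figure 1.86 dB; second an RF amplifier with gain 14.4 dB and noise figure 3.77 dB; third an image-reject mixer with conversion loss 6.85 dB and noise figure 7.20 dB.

1.98 dB

Convert to linear (a loss of L dB is a gain of −L dB): F_i = 10^(NF_i/10), G_i = 10^(G_i,dB/10)
  Stage 1: F_1 = 10^(1.86/10) = 1.535, G_1 = 10^(15.7/10) = 37.15
  Stage 2: F_2 = 10^(3.77/10) = 2.382, G_2 = 10^(14.4/10) = 27.54
  Stage 3: F_3 = 10^(7.20/10) = 5.248, G_3 = 10^(−6.85/10) = 0.2065
Friis cascade:
  F = 1.535 + (2.382 − 1)/37.15 + (5.248 − 1)/1023 = 1.576
NF = 10 log₁₀(1.576) = 1.98 dB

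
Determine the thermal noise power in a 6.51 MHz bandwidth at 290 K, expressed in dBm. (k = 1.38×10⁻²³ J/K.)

P_n = kTB = 1.38×10⁻²³ × 290 × 6.51×10⁶ = 2.61×10⁻¹⁴ W
In dBm: 10 log₁₀(2.61×10⁻¹⁴ / 10⁻³) = −105.8 dBm

−105.8 dBm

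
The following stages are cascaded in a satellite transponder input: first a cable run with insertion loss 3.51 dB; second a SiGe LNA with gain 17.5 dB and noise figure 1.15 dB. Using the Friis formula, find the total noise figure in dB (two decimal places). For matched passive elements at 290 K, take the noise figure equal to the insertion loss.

Convert to linear (a loss of L dB is a gain of −L dB): F_i = 10^(NF_i/10), G_i = 10^(G_i,dB/10)
  Stage 1: F_1 = 10^(3.51/10) = 2.244, G_1 = 10^(−3.51/10) = 0.4457
  Stage 2: F_2 = 10^(1.15/10) = 1.303, G_2 = 10^(17.5/10) = 56.23
Friis cascade:
  F = 2.244 + (1.303 − 1)/0.4457 = 2.924
NF = 10 log₁₀(2.924) = 4.66 dB

4.66 dB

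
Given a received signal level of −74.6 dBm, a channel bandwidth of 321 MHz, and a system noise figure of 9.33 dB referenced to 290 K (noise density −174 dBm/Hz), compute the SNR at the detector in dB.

5.0 dB

Noise floor: N = −174 + 10 log₁₀(B) + NF
10 log₁₀(3.21×10⁸) = 85.07 dB
N = −174 + 85.07 + 9.33 = −79.60 dBm
SNR = P_sig − N = −74.6 − (−79.60) = 5.00 dB → 5.0 dB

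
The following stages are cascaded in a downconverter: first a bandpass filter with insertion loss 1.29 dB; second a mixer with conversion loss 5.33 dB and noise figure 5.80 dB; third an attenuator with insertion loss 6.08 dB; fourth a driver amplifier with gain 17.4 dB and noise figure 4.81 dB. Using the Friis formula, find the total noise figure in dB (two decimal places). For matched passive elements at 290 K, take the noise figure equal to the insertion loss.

17.55 dB

Convert to linear (a loss of L dB is a gain of −L dB): F_i = 10^(NF_i/10), G_i = 10^(G_i,dB/10)
  Stage 1: F_1 = 10^(1.29/10) = 1.346, G_1 = 10^(−1.29/10) = 0.7430
  Stage 2: F_2 = 10^(5.80/10) = 3.802, G_2 = 10^(−5.33/10) = 0.2931
  Stage 3: F_3 = 10^(6.08/10) = 4.055, G_3 = 10^(−6.08/10) = 0.2466
  Stage 4: F_4 = 10^(4.81/10) = 3.027, G_4 = 10^(17.4/10) = 54.95
Friis cascade:
  F = 1.346 + (3.802 − 1)/0.7430 + (4.055 − 1)/0.2178 + (3.027 − 1)/0.05370 = 56.89
NF = 10 log₁₀(56.89) = 17.55 dB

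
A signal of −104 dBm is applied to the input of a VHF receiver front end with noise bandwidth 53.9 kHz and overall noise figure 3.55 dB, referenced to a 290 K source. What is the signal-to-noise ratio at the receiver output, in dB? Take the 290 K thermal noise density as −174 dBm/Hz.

19.1 dB

Noise floor: N = −174 + 10 log₁₀(B) + NF
10 log₁₀(5.39×10⁴) = 47.32 dB
N = −174 + 47.32 + 3.55 = −123.13 dBm
SNR = P_sig − N = −104 − (−123.13) = 19.13 dB → 19.1 dB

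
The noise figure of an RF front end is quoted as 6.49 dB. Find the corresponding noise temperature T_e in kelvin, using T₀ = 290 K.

1002 K

F = 10^(6.49/10) = 4.45656
T_e = (F − 1)·T₀ = (4.45656 − 1) × 290 = 1002 K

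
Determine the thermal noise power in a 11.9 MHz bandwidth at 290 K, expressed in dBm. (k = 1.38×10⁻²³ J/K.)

−103.2 dBm

P_n = kTB = 1.38×10⁻²³ × 290 × 1.19×10⁷ = 4.76×10⁻¹⁴ W
In dBm: 10 log₁₀(4.76×10⁻¹⁴ / 10⁻³) = −103.2 dBm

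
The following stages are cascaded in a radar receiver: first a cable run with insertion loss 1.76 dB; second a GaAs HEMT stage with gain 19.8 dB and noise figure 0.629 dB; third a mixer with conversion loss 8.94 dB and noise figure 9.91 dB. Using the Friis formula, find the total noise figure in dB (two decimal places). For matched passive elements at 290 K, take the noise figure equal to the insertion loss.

Convert to linear (a loss of L dB is a gain of −L dB): F_i = 10^(NF_i/10), G_i = 10^(G_i,dB/10)
  Stage 1: F_1 = 10^(1.76/10) = 1.500, G_1 = 10^(−1.76/10) = 0.6668
  Stage 2: F_2 = 10^(0.629/10) = 1.156, G_2 = 10^(19.8/10) = 95.50
  Stage 3: F_3 = 10^(9.91/10) = 9.795, G_3 = 10^(−8.94/10) = 0.1276
Friis cascade:
  F = 1.500 + (1.156 − 1)/0.6668 + (9.795 − 1)/63.68 = 1.872
NF = 10 log₁₀(1.872) = 2.72 dB

2.72 dB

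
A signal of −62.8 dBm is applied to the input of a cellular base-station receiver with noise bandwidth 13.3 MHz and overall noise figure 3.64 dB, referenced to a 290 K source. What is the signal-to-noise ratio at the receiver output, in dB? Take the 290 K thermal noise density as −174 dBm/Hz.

36.3 dB

Noise floor: N = −174 + 10 log₁₀(B) + NF
10 log₁₀(1.33×10⁷) = 71.24 dB
N = −174 + 71.24 + 3.64 = −99.12 dBm
SNR = P_sig − N = −62.8 − (−99.12) = 36.32 dB → 36.3 dB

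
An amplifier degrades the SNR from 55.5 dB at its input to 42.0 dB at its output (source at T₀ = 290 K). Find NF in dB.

13.5 dB

NF (dB) = SNR_in(dB) − SNR_out(dB) when the source is at T₀
NF = 55.5 − 42.0 = 13.5 dB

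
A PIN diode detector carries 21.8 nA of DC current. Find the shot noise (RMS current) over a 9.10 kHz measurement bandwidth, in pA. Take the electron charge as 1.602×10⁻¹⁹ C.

7.97 pA

I_n = √(2qI·B)
2qI·B = 2 × 1.602×10⁻¹⁹ × 2.18×10⁻⁸ × 9.10×10³ = 6.36×10⁻²³ A²
I_n = √(6.36×10⁻²³) = 7.97×10⁻¹² A = 7.97 pA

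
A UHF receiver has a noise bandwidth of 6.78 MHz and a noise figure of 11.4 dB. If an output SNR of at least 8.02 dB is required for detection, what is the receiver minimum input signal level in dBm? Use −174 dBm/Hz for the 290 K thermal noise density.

Sensitivity = −174 + 10 log₁₀(B) + NF + SNR_min
= −174 + 68.31 + 11.4 + 8.02
= −86.27 dBm → −86.3 dBm

−86.3 dBm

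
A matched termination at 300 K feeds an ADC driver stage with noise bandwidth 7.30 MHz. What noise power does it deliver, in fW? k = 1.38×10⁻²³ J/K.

P_n = kTB = 1.38×10⁻²³ × 300 × 7.30×10⁶ = 3.02×10⁻¹⁴ W = 30.2 fW

30.2 fW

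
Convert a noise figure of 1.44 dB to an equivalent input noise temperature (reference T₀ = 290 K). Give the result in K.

F = 10^(1.44/10) = 1.39316
T_e = (F − 1)·T₀ = (1.39316 − 1) × 290 = 114 K

114 K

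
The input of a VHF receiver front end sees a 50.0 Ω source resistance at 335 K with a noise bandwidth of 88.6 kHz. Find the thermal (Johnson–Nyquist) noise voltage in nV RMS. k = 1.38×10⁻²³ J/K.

V_n = √(4kTRB)
4kTRB = 4 × 1.38×10⁻²³ × 335 × 5.00×10¹ × 8.86×10⁴ = 8.19×10⁻¹⁴ V²
V_n = √(8.19×10⁻¹⁴) = 2.86×10⁻⁷ V = 286 nV

286 nV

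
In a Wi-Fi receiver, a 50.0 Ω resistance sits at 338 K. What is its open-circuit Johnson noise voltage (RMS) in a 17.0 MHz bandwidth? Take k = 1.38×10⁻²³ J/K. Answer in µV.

V_n = √(4kTRB)
4kTRB = 4 × 1.38×10⁻²³ × 338 × 5.00×10¹ × 1.70×10⁷ = 1.59×10⁻¹¹ V²
V_n = √(1.59×10⁻¹¹) = 3.98×10⁻⁶ V = 3.98 µV

3.98 µV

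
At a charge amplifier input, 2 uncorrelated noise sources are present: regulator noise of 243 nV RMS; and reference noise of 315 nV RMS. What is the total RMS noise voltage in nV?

Uncorrelated sources add in power (mean-square): V_tot = √(ΣV_i²)
V_tot = √[(2.43×10⁻⁷)² + (3.15×10⁻⁷)²] = 3.98×10⁻⁷ V = 398 nV

398 nV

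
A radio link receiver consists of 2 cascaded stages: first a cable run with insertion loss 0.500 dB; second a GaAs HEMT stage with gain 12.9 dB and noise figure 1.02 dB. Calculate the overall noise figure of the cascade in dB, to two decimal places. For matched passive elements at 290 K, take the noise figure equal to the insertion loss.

1.52 dB

Convert to linear (a loss of L dB is a gain of −L dB): F_i = 10^(NF_i/10), G_i = 10^(G_i,dB/10)
  Stage 1: F_1 = 10^(0.500/10) = 1.122, G_1 = 10^(−0.500/10) = 0.8913
  Stage 2: F_2 = 10^(1.02/10) = 1.265, G_2 = 10^(12.9/10) = 19.50
Friis cascade:
  F = 1.122 + (1.265 − 1)/0.8913 = 1.419
NF = 10 log₁₀(1.419) = 1.52 dB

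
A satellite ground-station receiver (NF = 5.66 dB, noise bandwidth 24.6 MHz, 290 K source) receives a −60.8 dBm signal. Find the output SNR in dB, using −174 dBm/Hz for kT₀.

Noise floor: N = −174 + 10 log₁₀(B) + NF
10 log₁₀(2.46×10⁷) = 73.91 dB
N = −174 + 73.91 + 5.66 = −94.43 dBm
SNR = P_sig − N = −60.8 − (−94.43) = 33.63 dB → 33.6 dB

33.6 dB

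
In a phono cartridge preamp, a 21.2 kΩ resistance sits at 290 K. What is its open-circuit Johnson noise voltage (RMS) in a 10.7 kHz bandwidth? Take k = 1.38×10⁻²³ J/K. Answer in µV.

V_n = √(4kTRB)
4kTRB = 4 × 1.38×10⁻²³ × 290 × 2.12×10⁴ × 1.07×10⁴ = 3.63×10⁻¹² V²
V_n = √(3.63×10⁻¹²) = 1.91×10⁻⁶ V = 1.91 µV

1.91 µV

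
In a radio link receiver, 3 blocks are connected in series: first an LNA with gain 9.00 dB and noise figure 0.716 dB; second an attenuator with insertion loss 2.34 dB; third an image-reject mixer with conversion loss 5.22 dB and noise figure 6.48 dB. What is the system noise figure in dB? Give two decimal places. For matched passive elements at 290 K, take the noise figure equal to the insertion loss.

Convert to linear (a loss of L dB is a gain of −L dB): F_i = 10^(NF_i/10), G_i = 10^(G_i,dB/10)
  Stage 1: F_1 = 10^(0.716/10) = 1.179, G_1 = 10^(9.00/10) = 7.943
  Stage 2: F_2 = 10^(2.34/10) = 1.714, G_2 = 10^(−2.34/10) = 0.5834
  Stage 3: F_3 = 10^(6.48/10) = 4.446, G_3 = 10^(−5.22/10) = 0.3006
Friis cascade:
  F = 1.179 + (1.714 − 1)/7.943 + (4.446 − 1)/4.634 = 2.013
NF = 10 log₁₀(2.013) = 3.04 dB

3.04 dB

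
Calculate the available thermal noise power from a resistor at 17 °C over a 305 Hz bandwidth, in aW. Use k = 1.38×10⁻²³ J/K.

1.22 aW

T = 17 °C + 273.15 = 290.15 K
P_n = kTB = 1.38×10⁻²³ × 290.15 × 3.05×10² = 1.22×10⁻¹⁸ W = 1.22 aW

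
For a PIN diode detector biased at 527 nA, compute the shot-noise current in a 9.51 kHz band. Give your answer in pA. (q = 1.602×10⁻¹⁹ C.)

40.1 pA

I_n = √(2qI·B)
2qI·B = 2 × 1.602×10⁻¹⁹ × 5.27×10⁻⁷ × 9.51×10³ = 1.61×10⁻²¹ A²
I_n = √(1.61×10⁻²¹) = 4.01×10⁻¹¹ A = 40.1 pA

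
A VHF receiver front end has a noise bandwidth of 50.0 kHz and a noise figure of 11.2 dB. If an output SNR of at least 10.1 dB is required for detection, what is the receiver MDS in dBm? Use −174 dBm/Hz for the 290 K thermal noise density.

Sensitivity = −174 + 10 log₁₀(B) + NF + SNR_min
= −174 + 46.99 + 11.2 + 10.1
= −105.71 dBm → −105.7 dBm

−105.7 dBm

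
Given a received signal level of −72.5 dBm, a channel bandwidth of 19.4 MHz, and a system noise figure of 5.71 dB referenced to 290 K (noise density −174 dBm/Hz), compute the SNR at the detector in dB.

22.9 dB

Noise floor: N = −174 + 10 log₁₀(B) + NF
10 log₁₀(1.94×10⁷) = 72.88 dB
N = −174 + 72.88 + 5.71 = −95.41 dBm
SNR = P_sig − N = −72.5 − (−95.41) = 22.91 dB → 22.9 dB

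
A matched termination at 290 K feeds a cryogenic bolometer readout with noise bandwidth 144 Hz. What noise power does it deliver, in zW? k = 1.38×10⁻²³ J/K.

P_n = kTB = 1.38×10⁻²³ × 290 × 1.44×10² = 5.76×10⁻¹⁹ W = 576 zW

576 zW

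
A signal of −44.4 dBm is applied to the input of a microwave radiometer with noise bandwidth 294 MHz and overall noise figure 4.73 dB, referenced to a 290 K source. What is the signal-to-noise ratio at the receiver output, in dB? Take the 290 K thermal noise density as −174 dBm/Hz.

40.2 dB

Noise floor: N = −174 + 10 log₁₀(B) + NF
10 log₁₀(2.94×10⁸) = 84.68 dB
N = −174 + 84.68 + 4.73 = −84.59 dBm
SNR = P_sig − N = −44.4 − (−84.59) = 40.19 dB → 40.2 dB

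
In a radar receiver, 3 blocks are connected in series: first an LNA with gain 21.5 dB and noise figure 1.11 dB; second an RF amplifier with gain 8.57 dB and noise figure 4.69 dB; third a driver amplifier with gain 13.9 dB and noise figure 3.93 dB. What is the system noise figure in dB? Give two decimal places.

1.16 dB

Convert to linear (a loss of L dB is a gain of −L dB): F_i = 10^(NF_i/10), G_i = 10^(G_i,dB/10)
  Stage 1: F_1 = 10^(1.11/10) = 1.291, G_1 = 10^(21.5/10) = 141.3
  Stage 2: F_2 = 10^(4.69/10) = 2.944, G_2 = 10^(8.57/10) = 7.194
  Stage 3: F_3 = 10^(3.93/10) = 2.472, G_3 = 10^(13.9/10) = 24.55
Friis cascade:
  F = 1.291 + (2.944 − 1)/141.3 + (2.472 − 1)/1016 = 1.306
NF = 10 log₁₀(1.306) = 1.16 dB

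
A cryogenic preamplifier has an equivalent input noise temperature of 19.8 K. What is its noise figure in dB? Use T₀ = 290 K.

0.287 dB

F = 1 + T_e/T₀ = 1 + 19.8/290 = 1.06828
NF = 10 log₁₀(1.06828) = 0.287 dB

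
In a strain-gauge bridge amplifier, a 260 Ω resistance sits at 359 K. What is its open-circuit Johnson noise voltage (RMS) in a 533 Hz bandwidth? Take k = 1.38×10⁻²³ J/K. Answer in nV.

52.4 nV

V_n = √(4kTRB)
4kTRB = 4 × 1.38×10⁻²³ × 359 × 2.60×10² × 5.33×10² = 2.75×10⁻¹⁵ V²
V_n = √(2.75×10⁻¹⁵) = 5.24×10⁻⁸ V = 52.4 nV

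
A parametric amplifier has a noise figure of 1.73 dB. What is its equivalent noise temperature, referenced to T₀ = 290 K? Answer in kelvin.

F = 10^(1.73/10) = 1.48936
T_e = (F − 1)·T₀ = (1.48936 − 1) × 290 = 142 K

142 K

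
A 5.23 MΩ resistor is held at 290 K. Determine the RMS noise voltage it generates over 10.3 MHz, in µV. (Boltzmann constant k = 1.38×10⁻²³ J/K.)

929 µV

V_n = √(4kTRB)
4kTRB = 4 × 1.38×10⁻²³ × 290 × 5.23×10⁶ × 1.03×10⁷ = 8.62×10⁻⁷ V²
V_n = √(8.62×10⁻⁷) = 9.29×10⁻⁴ V = 929 µV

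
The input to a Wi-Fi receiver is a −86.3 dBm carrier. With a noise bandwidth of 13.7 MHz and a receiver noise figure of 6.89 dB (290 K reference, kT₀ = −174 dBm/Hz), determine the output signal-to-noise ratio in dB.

9.4 dB

Noise floor: N = −174 + 10 log₁₀(B) + NF
10 log₁₀(1.37×10⁷) = 71.37 dB
N = −174 + 71.37 + 6.89 = −95.74 dBm
SNR = P_sig − N = −86.3 − (−95.74) = 9.44 dB → 9.4 dB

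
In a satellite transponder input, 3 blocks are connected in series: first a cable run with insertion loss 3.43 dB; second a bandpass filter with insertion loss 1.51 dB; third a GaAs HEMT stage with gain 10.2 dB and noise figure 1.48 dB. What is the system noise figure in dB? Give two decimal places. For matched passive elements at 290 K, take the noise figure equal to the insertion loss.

Convert to linear (a loss of L dB is a gain of −L dB): F_i = 10^(NF_i/10), G_i = 10^(G_i,dB/10)
  Stage 1: F_1 = 10^(3.43/10) = 2.203, G_1 = 10^(−3.43/10) = 0.4539
  Stage 2: F_2 = 10^(1.51/10) = 1.416, G_2 = 10^(−1.51/10) = 0.7063
  Stage 3: F_3 = 10^(1.48/10) = 1.406, G_3 = 10^(10.2/10) = 10.47
Friis cascade:
  F = 2.203 + (1.416 − 1)/0.4539 + (1.406 − 1)/0.3206 = 4.385
NF = 10 log₁₀(4.385) = 6.42 dB

6.42 dB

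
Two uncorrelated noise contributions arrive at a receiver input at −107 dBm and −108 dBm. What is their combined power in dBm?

−104.5 dBm

Convert to linear, add, convert back:
P₁ = 2.00×10⁻¹⁴ W, P₂ = 1.58×10⁻¹⁴ W
P_tot = 3.58×10⁻¹⁴ W → 10 log₁₀(P_tot / 10⁻³) = −104.5 dBm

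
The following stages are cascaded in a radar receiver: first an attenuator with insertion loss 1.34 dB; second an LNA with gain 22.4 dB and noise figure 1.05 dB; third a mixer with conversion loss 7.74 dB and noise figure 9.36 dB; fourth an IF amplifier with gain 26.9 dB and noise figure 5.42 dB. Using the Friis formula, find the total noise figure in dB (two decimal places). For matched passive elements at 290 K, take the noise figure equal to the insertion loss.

2.81 dB

Convert to linear (a loss of L dB is a gain of −L dB): F_i = 10^(NF_i/10), G_i = 10^(G_i,dB/10)
  Stage 1: F_1 = 10^(1.34/10) = 1.361, G_1 = 10^(−1.34/10) = 0.7345
  Stage 2: F_2 = 10^(1.05/10) = 1.274, G_2 = 10^(22.4/10) = 173.8
  Stage 3: F_3 = 10^(9.36/10) = 8.630, G_3 = 10^(−7.74/10) = 0.1683
  Stage 4: F_4 = 10^(5.42/10) = 3.483, G_4 = 10^(26.9/10) = 489.8
Friis cascade:
  F = 1.361 + (1.274 − 1)/0.7345 + (8.630 − 1)/127.6 + (3.483 − 1)/21.48 = 1.909
NF = 10 log₁₀(1.909) = 2.81 dB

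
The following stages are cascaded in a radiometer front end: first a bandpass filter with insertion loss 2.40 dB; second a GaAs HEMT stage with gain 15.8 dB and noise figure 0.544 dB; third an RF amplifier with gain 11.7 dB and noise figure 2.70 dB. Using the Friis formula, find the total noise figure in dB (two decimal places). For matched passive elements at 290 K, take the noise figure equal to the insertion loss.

Convert to linear (a loss of L dB is a gain of −L dB): F_i = 10^(NF_i/10), G_i = 10^(G_i,dB/10)
  Stage 1: F_1 = 10^(2.40/10) = 1.738, G_1 = 10^(−2.40/10) = 0.5754
  Stage 2: F_2 = 10^(0.544/10) = 1.133, G_2 = 10^(15.8/10) = 38.02
  Stage 3: F_3 = 10^(2.70/10) = 1.862, G_3 = 10^(11.7/10) = 14.79
Friis cascade:
  F = 1.738 + (1.133 − 1)/0.5754 + (1.862 − 1)/21.88 = 2.009
NF = 10 log₁₀(2.009) = 3.03 dB

3.03 dB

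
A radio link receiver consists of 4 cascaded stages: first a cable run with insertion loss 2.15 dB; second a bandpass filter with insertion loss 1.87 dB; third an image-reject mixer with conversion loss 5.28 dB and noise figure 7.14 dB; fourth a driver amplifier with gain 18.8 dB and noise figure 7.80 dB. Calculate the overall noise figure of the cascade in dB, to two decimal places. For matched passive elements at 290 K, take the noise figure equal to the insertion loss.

Convert to linear (a loss of L dB is a gain of −L dB): F_i = 10^(NF_i/10), G_i = 10^(G_i,dB/10)
  Stage 1: F_1 = 10^(2.15/10) = 1.641, G_1 = 10^(−2.15/10) = 0.6095
  Stage 2: F_2 = 10^(1.87/10) = 1.538, G_2 = 10^(−1.87/10) = 0.6501
  Stage 3: F_3 = 10^(7.14/10) = 5.176, G_3 = 10^(−5.28/10) = 0.2965
  Stage 4: F_4 = 10^(7.80/10) = 6.026, G_4 = 10^(18.8/10) = 75.86
Friis cascade:
  F = 1.641 + (1.538 − 1)/0.6095 + (5.176 − 1)/0.3963 + (6.026 − 1)/0.1175 = 55.84
NF = 10 log₁₀(55.84) = 17.47 dB

17.47 dB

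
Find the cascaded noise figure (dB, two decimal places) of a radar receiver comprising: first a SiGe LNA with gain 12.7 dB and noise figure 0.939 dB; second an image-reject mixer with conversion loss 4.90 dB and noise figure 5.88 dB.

Convert to linear (a loss of L dB is a gain of −L dB): F_i = 10^(NF_i/10), G_i = 10^(G_i,dB/10)
  Stage 1: F_1 = 10^(0.939/10) = 1.241, G_1 = 10^(12.7/10) = 18.62
  Stage 2: F_2 = 10^(5.88/10) = 3.873, G_2 = 10^(−4.90/10) = 0.3236
Friis cascade:
  F = 1.241 + (3.873 − 1)/18.62 = 1.396
NF = 10 log₁₀(1.396) = 1.45 dB

1.45 dB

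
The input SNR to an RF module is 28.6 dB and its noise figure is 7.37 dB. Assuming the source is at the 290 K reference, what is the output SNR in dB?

By definition F = SNR_in/SNR_out, so in dB: SNR_out = SNR_in − NF
SNR_out = 28.6 − 7.37 = 21.23 dB

21.23 dB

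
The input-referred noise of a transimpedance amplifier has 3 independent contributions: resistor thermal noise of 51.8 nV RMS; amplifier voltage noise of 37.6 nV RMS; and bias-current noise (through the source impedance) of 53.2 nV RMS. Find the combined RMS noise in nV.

Uncorrelated sources add in power (mean-square): V_tot = √(ΣV_i²)
V_tot = √[(5.18×10⁻⁸)² + (3.76×10⁻⁸)² + (5.32×10⁻⁸)²] = 8.32×10⁻⁸ V = 83.2 nV

83.2 nV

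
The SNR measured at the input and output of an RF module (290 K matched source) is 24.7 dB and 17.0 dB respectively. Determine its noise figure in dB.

NF (dB) = SNR_in(dB) − SNR_out(dB) when the source is at T₀
NF = 24.7 − 17.0 = 7.7 dB

7.7 dB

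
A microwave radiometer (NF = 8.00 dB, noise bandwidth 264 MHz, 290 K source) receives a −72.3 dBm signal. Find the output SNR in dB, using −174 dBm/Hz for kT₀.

Noise floor: N = −174 + 10 log₁₀(B) + NF
10 log₁₀(2.64×10⁸) = 84.22 dB
N = −174 + 84.22 + 8.00 = −81.78 dBm
SNR = P_sig − N = −72.3 − (−81.78) = 9.48 dB → 9.5 dB

9.5 dB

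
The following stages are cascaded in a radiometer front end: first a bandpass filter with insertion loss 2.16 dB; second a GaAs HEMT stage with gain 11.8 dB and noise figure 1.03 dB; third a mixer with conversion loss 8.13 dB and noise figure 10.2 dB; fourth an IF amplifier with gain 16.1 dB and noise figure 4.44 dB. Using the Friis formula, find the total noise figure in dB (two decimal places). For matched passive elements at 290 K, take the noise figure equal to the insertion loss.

Convert to linear (a loss of L dB is a gain of −L dB): F_i = 10^(NF_i/10), G_i = 10^(G_i,dB/10)
  Stage 1: F_1 = 10^(2.16/10) = 1.644, G_1 = 10^(−2.16/10) = 0.6081
  Stage 2: F_2 = 10^(1.03/10) = 1.268, G_2 = 10^(11.8/10) = 15.14
  Stage 3: F_3 = 10^(10.2/10) = 10.47, G_3 = 10^(−8.13/10) = 0.1538
  Stage 4: F_4 = 10^(4.44/10) = 2.780, G_4 = 10^(16.1/10) = 40.74
Friis cascade:
  F = 1.644 + (1.268 − 1)/0.6081 + (10.47 − 1)/9.204 + (2.780 − 1)/1.416 = 4.371
NF = 10 log₁₀(4.371) = 6.41 dB

6.41 dB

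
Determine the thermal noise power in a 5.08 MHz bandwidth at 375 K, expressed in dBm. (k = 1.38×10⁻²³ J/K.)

−105.8 dBm

P_n = kTB = 1.38×10⁻²³ × 375 × 5.08×10⁶ = 2.63×10⁻¹⁴ W
In dBm: 10 log₁₀(2.63×10⁻¹⁴ / 10⁻³) = −105.8 dBm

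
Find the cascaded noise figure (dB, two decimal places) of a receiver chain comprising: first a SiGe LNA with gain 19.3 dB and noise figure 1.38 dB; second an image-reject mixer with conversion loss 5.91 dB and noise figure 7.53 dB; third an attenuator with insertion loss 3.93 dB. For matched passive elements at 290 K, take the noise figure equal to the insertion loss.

Convert to linear (a loss of L dB is a gain of −L dB): F_i = 10^(NF_i/10), G_i = 10^(G_i,dB/10)
  Stage 1: F_1 = 10^(1.38/10) = 1.374, G_1 = 10^(19.3/10) = 85.11
  Stage 2: F_2 = 10^(7.53/10) = 5.662, G_2 = 10^(−5.91/10) = 0.2564
  Stage 3: F_3 = 10^(3.93/10) = 2.472, G_3 = 10^(−3.93/10) = 0.4046
Friis cascade:
  F = 1.374 + (5.662 − 1)/85.11 + (2.472 − 1)/21.83 = 1.496
NF = 10 log₁₀(1.496) = 1.75 dB

1.75 dB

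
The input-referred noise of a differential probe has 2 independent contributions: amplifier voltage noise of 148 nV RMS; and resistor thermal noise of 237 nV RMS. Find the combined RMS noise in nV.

Uncorrelated sources add in power (mean-square): V_tot = √(ΣV_i²)
V_tot = √[(1.48×10⁻⁷)² + (2.37×10⁻⁷)²] = 2.79×10⁻⁷ V = 279 nV

279 nV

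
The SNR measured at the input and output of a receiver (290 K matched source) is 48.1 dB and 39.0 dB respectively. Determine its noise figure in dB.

NF (dB) = SNR_in(dB) − SNR_out(dB) when the source is at T₀
NF = 48.1 − 39.0 = 9.1 dB

9.1 dB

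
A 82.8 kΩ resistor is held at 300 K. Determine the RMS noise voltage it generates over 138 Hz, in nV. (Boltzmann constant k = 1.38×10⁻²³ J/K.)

435 nV

V_n = √(4kTRB)
4kTRB = 4 × 1.38×10⁻²³ × 300 × 8.28×10⁴ × 1.38×10² = 1.89×10⁻¹³ V²
V_n = √(1.89×10⁻¹³) = 4.35×10⁻⁷ V = 435 nV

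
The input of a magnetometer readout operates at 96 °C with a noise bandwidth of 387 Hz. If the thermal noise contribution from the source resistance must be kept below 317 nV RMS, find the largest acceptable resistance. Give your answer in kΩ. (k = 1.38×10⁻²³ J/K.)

T = 96 °C + 273.15 = 369.15 K
Johnson–Nyquist: V_n = √(4kTRB) ⇒ R = V_n² / (4kTB)
4kTB = 4 × 1.38×10⁻²³ × 369.15 × 3.87×10² = 7.89×10⁻¹⁸
R = (3.17×10⁻⁷)² / 7.89×10⁻¹⁸ = 1.27×10⁴ Ω = 12.7 kΩ

12.7 kΩ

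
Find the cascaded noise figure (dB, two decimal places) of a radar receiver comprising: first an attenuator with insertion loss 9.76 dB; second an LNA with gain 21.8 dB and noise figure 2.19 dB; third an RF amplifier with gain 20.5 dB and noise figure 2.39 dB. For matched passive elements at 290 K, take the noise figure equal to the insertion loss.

11.96 dB

Convert to linear (a loss of L dB is a gain of −L dB): F_i = 10^(NF_i/10), G_i = 10^(G_i,dB/10)
  Stage 1: F_1 = 10^(9.76/10) = 9.462, G_1 = 10^(−9.76/10) = 0.1057
  Stage 2: F_2 = 10^(2.19/10) = 1.656, G_2 = 10^(21.8/10) = 151.4
  Stage 3: F_3 = 10^(2.39/10) = 1.734, G_3 = 10^(20.5/10) = 112.2
Friis cascade:
  F = 9.462 + (1.656 − 1)/0.1057 + (1.734 − 1)/16.00 = 15.71
NF = 10 log₁₀(15.71) = 11.96 dB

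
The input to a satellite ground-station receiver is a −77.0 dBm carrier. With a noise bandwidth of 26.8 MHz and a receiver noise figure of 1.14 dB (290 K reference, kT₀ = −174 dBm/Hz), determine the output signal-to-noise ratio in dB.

21.6 dB

Noise floor: N = −174 + 10 log₁₀(B) + NF
10 log₁₀(2.68×10⁷) = 74.28 dB
N = −174 + 74.28 + 1.14 = −98.58 dBm
SNR = P_sig − N = −77.0 − (−98.58) = 21.58 dB → 21.6 dB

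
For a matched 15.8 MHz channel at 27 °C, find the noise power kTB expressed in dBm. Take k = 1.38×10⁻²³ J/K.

−101.8 dBm

T = 27 °C + 273.15 = 300.15 K
P_n = kTB = 1.38×10⁻²³ × 300.15 × 1.58×10⁷ = 6.54×10⁻¹⁴ W
In dBm: 10 log₁₀(6.54×10⁻¹⁴ / 10⁻³) = −101.8 dBm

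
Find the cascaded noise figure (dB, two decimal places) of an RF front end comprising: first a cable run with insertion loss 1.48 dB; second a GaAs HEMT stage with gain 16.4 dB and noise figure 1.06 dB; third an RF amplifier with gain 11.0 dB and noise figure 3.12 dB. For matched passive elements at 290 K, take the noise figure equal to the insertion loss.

Convert to linear (a loss of L dB is a gain of −L dB): F_i = 10^(NF_i/10), G_i = 10^(G_i,dB/10)
  Stage 1: F_1 = 10^(1.48/10) = 1.406, G_1 = 10^(−1.48/10) = 0.7112
  Stage 2: F_2 = 10^(1.06/10) = 1.276, G_2 = 10^(16.4/10) = 43.65
  Stage 3: F_3 = 10^(3.12/10) = 2.051, G_3 = 10^(11.0/10) = 12.59
Friis cascade:
  F = 1.406 + (1.276 − 1)/0.7112 + (2.051 − 1)/31.05 = 1.829
NF = 10 log₁₀(1.829) = 2.62 dB

2.62 dB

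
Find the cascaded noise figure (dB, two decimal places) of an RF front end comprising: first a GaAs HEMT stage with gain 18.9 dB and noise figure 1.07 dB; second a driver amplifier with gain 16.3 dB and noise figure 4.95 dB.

Convert to linear (a loss of L dB is a gain of −L dB): F_i = 10^(NF_i/10), G_i = 10^(G_i,dB/10)
  Stage 1: F_1 = 10^(1.07/10) = 1.279, G_1 = 10^(18.9/10) = 77.62
  Stage 2: F_2 = 10^(4.95/10) = 3.126, G_2 = 10^(16.3/10) = 42.66
Friis cascade:
  F = 1.279 + (3.126 − 1)/77.62 = 1.307
NF = 10 log₁₀(1.307) = 1.16 dB

1.16 dB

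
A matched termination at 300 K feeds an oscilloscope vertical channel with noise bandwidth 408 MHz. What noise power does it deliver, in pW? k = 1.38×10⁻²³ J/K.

1.69 pW

P_n = kTB = 1.38×10⁻²³ × 300 × 4.08×10⁸ = 1.69×10⁻¹² W = 1.69 pW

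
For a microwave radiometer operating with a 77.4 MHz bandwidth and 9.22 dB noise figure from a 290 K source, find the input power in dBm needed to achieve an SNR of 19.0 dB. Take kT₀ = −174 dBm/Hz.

−66.9 dBm

Sensitivity = −174 + 10 log₁₀(B) + NF + SNR_min
= −174 + 78.89 + 9.22 + 19.0
= −66.89 dBm → −66.9 dBm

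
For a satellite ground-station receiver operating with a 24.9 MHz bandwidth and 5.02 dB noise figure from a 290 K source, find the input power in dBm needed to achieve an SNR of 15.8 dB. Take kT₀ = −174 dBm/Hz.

Sensitivity = −174 + 10 log₁₀(B) + NF + SNR_min
= −174 + 73.96 + 5.02 + 15.8
= −79.22 dBm → −79.2 dBm

−79.2 dBm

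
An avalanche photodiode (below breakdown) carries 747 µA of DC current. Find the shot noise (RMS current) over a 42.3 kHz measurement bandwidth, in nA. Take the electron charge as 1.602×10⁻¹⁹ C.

I_n = √(2qI·B)
2qI·B = 2 × 1.602×10⁻¹⁹ × 7.47×10⁻⁴ × 4.23×10⁴ = 1.01×10⁻¹⁷ A²
I_n = √(1.01×10⁻¹⁷) = 3.18×10⁻⁹ A = 3.18 nA

3.18 nA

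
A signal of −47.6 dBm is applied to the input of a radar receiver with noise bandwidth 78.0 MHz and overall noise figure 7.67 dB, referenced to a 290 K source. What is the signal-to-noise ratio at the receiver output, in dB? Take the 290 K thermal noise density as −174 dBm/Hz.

39.8 dB

Noise floor: N = −174 + 10 log₁₀(B) + NF
10 log₁₀(7.80×10⁷) = 78.92 dB
N = −174 + 78.92 + 7.67 = −87.41 dBm
SNR = P_sig − N = −47.6 − (−87.41) = 39.81 dB → 39.8 dB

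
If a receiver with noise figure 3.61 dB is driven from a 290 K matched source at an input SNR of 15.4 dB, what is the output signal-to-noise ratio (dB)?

By definition F = SNR_in/SNR_out, so in dB: SNR_out = SNR_in − NF
SNR_out = 15.4 − 3.61 = 11.79 dB

11.79 dB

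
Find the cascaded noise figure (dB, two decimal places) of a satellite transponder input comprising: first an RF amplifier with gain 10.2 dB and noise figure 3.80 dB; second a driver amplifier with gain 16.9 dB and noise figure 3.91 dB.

4.05 dB

Convert to linear (a loss of L dB is a gain of −L dB): F_i = 10^(NF_i/10), G_i = 10^(G_i,dB/10)
  Stage 1: F_1 = 10^(3.80/10) = 2.399, G_1 = 10^(10.2/10) = 10.47
  Stage 2: F_2 = 10^(3.91/10) = 2.460, G_2 = 10^(16.9/10) = 48.98
Friis cascade:
  F = 2.399 + (2.460 − 1)/10.47 = 2.538
NF = 10 log₁₀(2.538) = 4.05 dB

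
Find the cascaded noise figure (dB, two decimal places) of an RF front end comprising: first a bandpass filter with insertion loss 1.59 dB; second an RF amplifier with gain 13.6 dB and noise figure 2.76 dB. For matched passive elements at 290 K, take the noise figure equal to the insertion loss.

4.35 dB

Convert to linear (a loss of L dB is a gain of −L dB): F_i = 10^(NF_i/10), G_i = 10^(G_i,dB/10)
  Stage 1: F_1 = 10^(1.59/10) = 1.442, G_1 = 10^(−1.59/10) = 0.6934
  Stage 2: F_2 = 10^(2.76/10) = 1.888, G_2 = 10^(13.6/10) = 22.91
Friis cascade:
  F = 1.442 + (1.888 − 1)/0.6934 = 2.723
NF = 10 log₁₀(2.723) = 4.35 dB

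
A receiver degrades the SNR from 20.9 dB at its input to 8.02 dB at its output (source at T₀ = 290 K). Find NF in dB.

NF (dB) = SNR_in(dB) − SNR_out(dB) when the source is at T₀
NF = 20.9 − 8.02 = 12.88 dB

12.88 dB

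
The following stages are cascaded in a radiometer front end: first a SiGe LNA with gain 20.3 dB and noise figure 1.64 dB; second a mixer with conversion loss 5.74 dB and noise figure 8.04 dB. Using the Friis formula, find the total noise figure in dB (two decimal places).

1.79 dB

Convert to linear (a loss of L dB is a gain of −L dB): F_i = 10^(NF_i/10), G_i = 10^(G_i,dB/10)
  Stage 1: F_1 = 10^(1.64/10) = 1.459, G_1 = 10^(20.3/10) = 107.2
  Stage 2: F_2 = 10^(8.04/10) = 6.368, G_2 = 10^(−5.74/10) = 0.2667
Friis cascade:
  F = 1.459 + (6.368 − 1)/107.2 = 1.509
NF = 10 log₁₀(1.509) = 1.79 dB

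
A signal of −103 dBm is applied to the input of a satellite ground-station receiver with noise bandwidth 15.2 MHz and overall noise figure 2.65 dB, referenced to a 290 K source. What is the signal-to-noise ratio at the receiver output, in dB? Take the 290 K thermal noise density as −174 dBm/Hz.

Noise floor: N = −174 + 10 log₁₀(B) + NF
10 log₁₀(1.52×10⁷) = 71.82 dB
N = −174 + 71.82 + 2.65 = −99.53 dBm
SNR = P_sig − N = −103 − (−99.53) = −3.47 dB → −3.5 dB

−3.5 dB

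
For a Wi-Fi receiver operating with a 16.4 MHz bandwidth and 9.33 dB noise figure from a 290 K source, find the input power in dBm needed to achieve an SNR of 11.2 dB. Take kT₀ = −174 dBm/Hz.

Sensitivity = −174 + 10 log₁₀(B) + NF + SNR_min
= −174 + 72.15 + 9.33 + 11.2
= −81.32 dBm → −81.3 dBm

−81.3 dBm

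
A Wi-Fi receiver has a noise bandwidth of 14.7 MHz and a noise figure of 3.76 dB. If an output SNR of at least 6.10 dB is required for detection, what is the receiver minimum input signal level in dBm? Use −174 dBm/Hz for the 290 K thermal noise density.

Sensitivity = −174 + 10 log₁₀(B) + NF + SNR_min
= −174 + 71.67 + 3.76 + 6.10
= −92.47 dBm → −92.5 dBm

−92.5 dBm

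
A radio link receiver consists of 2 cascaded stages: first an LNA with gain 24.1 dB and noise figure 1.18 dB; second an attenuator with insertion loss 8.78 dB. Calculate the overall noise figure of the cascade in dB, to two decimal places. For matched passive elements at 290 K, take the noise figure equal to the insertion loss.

1.26 dB

Convert to linear (a loss of L dB is a gain of −L dB): F_i = 10^(NF_i/10), G_i = 10^(G_i,dB/10)
  Stage 1: F_1 = 10^(1.18/10) = 1.312, G_1 = 10^(24.1/10) = 257.0
  Stage 2: F_2 = 10^(8.78/10) = 7.551, G_2 = 10^(−8.78/10) = 0.1324
Friis cascade:
  F = 1.312 + (7.551 − 1)/257.0 = 1.338
NF = 10 log₁₀(1.338) = 1.26 dB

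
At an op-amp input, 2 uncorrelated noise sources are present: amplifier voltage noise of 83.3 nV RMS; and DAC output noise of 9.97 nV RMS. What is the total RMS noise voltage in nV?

83.9 nV

Uncorrelated sources add in power (mean-square): V_tot = √(ΣV_i²)
V_tot = √[(8.33×10⁻⁸)² + (9.97×10⁻⁹)²] = 8.39×10⁻⁸ V = 83.9 nV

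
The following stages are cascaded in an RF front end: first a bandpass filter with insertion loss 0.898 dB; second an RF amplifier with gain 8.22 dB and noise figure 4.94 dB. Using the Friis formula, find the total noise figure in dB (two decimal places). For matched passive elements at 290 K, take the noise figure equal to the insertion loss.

Convert to linear (a loss of L dB is a gain of −L dB): F_i = 10^(NF_i/10), G_i = 10^(G_i,dB/10)
  Stage 1: F_1 = 10^(0.898/10) = 1.230, G_1 = 10^(−0.898/10) = 0.8132
  Stage 2: F_2 = 10^(4.94/10) = 3.119, G_2 = 10^(8.22/10) = 6.637
Friis cascade:
  F = 1.230 + (3.119 − 1)/0.8132 = 3.835
NF = 10 log₁₀(3.835) = 5.84 dB

5.84 dB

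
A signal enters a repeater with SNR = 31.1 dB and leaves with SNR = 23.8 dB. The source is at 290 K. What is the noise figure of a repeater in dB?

NF (dB) = SNR_in(dB) − SNR_out(dB) when the source is at T₀
NF = 31.1 − 23.8 = 7.3 dB

7.3 dB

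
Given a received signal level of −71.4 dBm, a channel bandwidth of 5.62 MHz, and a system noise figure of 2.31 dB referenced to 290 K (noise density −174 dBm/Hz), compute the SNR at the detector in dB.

32.8 dB

Noise floor: N = −174 + 10 log₁₀(B) + NF
10 log₁₀(5.62×10⁶) = 67.5 dB
N = −174 + 67.5 + 2.31 = −104.19 dBm
SNR = P_sig − N = −71.4 − (−104.19) = 32.79 dB → 32.8 dB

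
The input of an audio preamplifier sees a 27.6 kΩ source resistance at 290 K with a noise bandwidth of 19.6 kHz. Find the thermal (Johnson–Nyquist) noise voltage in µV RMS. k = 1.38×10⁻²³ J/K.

V_n = √(4kTRB)
4kTRB = 4 × 1.38×10⁻²³ × 290 × 2.76×10⁴ × 1.96×10⁴ = 8.66×10⁻¹² V²
V_n = √(8.66×10⁻¹²) = 2.94×10⁻⁶ V = 2.94 µV

2.94 µV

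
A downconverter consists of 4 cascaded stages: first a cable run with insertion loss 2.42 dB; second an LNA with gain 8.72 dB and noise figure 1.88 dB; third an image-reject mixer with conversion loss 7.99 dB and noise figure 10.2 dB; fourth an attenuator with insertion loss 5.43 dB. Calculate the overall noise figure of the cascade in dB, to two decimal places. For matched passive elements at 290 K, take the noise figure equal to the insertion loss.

Convert to linear (a loss of L dB is a gain of −L dB): F_i = 10^(NF_i/10), G_i = 10^(G_i,dB/10)
  Stage 1: F_1 = 10^(2.42/10) = 1.746, G_1 = 10^(−2.42/10) = 0.5728
  Stage 2: F_2 = 10^(1.88/10) = 1.542, G_2 = 10^(8.72/10) = 7.447
  Stage 3: F_3 = 10^(10.2/10) = 10.47, G_3 = 10^(−7.99/10) = 0.1589
  Stage 4: F_4 = 10^(5.43/10) = 3.491, G_4 = 10^(−5.43/10) = 0.2864
Friis cascade:
  F = 1.746 + (1.542 − 1)/0.5728 + (10.47 − 1)/4.266 + (3.491 − 1)/0.6776 = 8.588
NF = 10 log₁₀(8.588) = 9.34 dB

9.34 dB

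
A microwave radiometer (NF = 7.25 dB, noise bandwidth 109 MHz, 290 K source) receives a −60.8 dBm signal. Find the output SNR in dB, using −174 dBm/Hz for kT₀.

25.6 dB

Noise floor: N = −174 + 10 log₁₀(B) + NF
10 log₁₀(1.09×10⁸) = 80.37 dB
N = −174 + 80.37 + 7.25 = −86.38 dBm
SNR = P_sig − N = −60.8 − (−86.38) = 25.58 dB → 25.6 dB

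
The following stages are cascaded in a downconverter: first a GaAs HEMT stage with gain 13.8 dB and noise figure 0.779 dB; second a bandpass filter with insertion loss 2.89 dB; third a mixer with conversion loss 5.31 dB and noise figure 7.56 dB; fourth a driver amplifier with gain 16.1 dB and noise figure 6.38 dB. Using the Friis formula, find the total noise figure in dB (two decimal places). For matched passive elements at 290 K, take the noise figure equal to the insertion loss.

4.05 dB

Convert to linear (a loss of L dB is a gain of −L dB): F_i = 10^(NF_i/10), G_i = 10^(G_i,dB/10)
  Stage 1: F_1 = 10^(0.779/10) = 1.196, G_1 = 10^(13.8/10) = 23.99
  Stage 2: F_2 = 10^(2.89/10) = 1.945, G_2 = 10^(−2.89/10) = 0.5140
  Stage 3: F_3 = 10^(7.56/10) = 5.702, G_3 = 10^(−5.31/10) = 0.2944
  Stage 4: F_4 = 10^(6.38/10) = 4.345, G_4 = 10^(16.1/10) = 40.74
Friis cascade:
  F = 1.196 + (1.945 − 1)/23.99 + (5.702 − 1)/12.33 + (4.345 − 1)/3.631 = 2.538
NF = 10 log₁₀(2.538) = 4.05 dB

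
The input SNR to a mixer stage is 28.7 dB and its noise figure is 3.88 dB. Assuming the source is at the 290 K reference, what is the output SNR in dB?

By definition F = SNR_in/SNR_out, so in dB: SNR_out = SNR_in − NF
SNR_out = 28.7 − 3.88 = 24.82 dB

24.82 dB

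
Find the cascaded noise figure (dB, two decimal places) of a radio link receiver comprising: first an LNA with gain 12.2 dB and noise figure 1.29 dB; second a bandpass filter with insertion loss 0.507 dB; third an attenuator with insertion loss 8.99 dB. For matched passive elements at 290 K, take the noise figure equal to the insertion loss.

Convert to linear (a loss of L dB is a gain of −L dB): F_i = 10^(NF_i/10), G_i = 10^(G_i,dB/10)
  Stage 1: F_1 = 10^(1.29/10) = 1.346, G_1 = 10^(12.2/10) = 16.60
  Stage 2: F_2 = 10^(0.507/10) = 1.124, G_2 = 10^(−0.507/10) = 0.8898
  Stage 3: F_3 = 10^(8.99/10) = 7.925, G_3 = 10^(−8.99/10) = 0.1262
Friis cascade:
  F = 1.346 + (1.124 − 1)/16.60 + (7.925 − 1)/14.77 = 1.822
NF = 10 log₁₀(1.822) = 2.61 dB

2.61 dB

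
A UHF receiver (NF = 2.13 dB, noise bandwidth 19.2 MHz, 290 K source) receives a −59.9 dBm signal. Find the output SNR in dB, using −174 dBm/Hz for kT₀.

39.1 dB

Noise floor: N = −174 + 10 log₁₀(B) + NF
10 log₁₀(1.92×10⁷) = 72.83 dB
N = −174 + 72.83 + 2.13 = −99.04 dBm
SNR = P_sig − N = −59.9 − (−99.04) = 39.14 dB → 39.1 dB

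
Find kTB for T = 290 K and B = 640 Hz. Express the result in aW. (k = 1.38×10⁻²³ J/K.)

2.56 aW

P_n = kTB = 1.38×10⁻²³ × 290 × 6.40×10² = 2.56×10⁻¹⁸ W = 2.56 aW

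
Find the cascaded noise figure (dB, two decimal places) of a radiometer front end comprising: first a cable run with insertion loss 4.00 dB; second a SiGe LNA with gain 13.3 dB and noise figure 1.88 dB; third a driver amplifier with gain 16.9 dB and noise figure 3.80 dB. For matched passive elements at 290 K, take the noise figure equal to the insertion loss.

6.06 dB

Convert to linear (a loss of L dB is a gain of −L dB): F_i = 10^(NF_i/10), G_i = 10^(G_i,dB/10)
  Stage 1: F_1 = 10^(4.00/10) = 2.512, G_1 = 10^(−4.00/10) = 0.3981
  Stage 2: F_2 = 10^(1.88/10) = 1.542, G_2 = 10^(13.3/10) = 21.38
  Stage 3: F_3 = 10^(3.80/10) = 2.399, G_3 = 10^(16.9/10) = 48.98
Friis cascade:
  F = 2.512 + (1.542 − 1)/0.3981 + (2.399 − 1)/8.511 = 4.037
NF = 10 log₁₀(4.037) = 6.06 dB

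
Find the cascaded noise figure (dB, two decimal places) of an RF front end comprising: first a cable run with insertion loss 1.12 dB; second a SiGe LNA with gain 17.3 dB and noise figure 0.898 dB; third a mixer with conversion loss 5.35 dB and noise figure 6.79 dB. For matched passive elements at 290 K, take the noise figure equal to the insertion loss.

2.26 dB

Convert to linear (a loss of L dB is a gain of −L dB): F_i = 10^(NF_i/10), G_i = 10^(G_i,dB/10)
  Stage 1: F_1 = 10^(1.12/10) = 1.294, G_1 = 10^(−1.12/10) = 0.7727
  Stage 2: F_2 = 10^(0.898/10) = 1.230, G_2 = 10^(17.3/10) = 53.70
  Stage 3: F_3 = 10^(6.79/10) = 4.775, G_3 = 10^(−5.35/10) = 0.2917
Friis cascade:
  F = 1.294 + (1.230 − 1)/0.7727 + (4.775 − 1)/41.50 = 1.682
NF = 10 log₁₀(1.682) = 2.26 dB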